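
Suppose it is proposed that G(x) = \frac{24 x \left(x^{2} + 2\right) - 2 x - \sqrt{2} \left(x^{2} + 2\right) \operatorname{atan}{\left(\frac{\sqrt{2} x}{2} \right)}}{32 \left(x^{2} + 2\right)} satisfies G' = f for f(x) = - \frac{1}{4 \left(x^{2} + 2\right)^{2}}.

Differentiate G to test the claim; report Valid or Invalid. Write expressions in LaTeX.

Invalid: d/dx[G] - f = \frac{3}{4}, which is not 0.

d/dx[G] = \frac{3 x^{4} + 12 x^{2} + 11}{4 x^{4} + 16 x^{2} + 16}
d/dx[G] - f(x) = \frac{3}{4} != 0.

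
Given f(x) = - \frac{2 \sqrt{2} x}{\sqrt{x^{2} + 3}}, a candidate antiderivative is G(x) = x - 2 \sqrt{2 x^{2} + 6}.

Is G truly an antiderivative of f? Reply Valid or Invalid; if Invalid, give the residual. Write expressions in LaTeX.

d/dx[G] = \frac{- 2 \sqrt{2} x + \sqrt{x^{2} + 3}}{\sqrt{x^{2} + 3}}
d/dx[G] - f(x) = 1 != 0.

Invalid: d/dx[G] - f = 1, which is not 0.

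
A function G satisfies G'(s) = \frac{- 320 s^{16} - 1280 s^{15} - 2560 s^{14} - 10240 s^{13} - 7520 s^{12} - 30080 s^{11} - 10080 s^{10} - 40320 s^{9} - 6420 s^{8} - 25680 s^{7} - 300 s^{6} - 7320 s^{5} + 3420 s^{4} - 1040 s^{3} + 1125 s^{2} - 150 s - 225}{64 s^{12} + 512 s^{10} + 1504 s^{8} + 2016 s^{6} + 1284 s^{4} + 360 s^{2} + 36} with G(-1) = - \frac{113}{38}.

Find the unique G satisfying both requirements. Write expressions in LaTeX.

G(s) = - \frac{16 s^{11} + 80 s^{10} + 64 s^{9} + 320 s^{8} + 60 s^{7} + 292 s^{6} + 12 s^{5} + 28 s^{4} - 30 s^{2} + 75 s - 11}{4 \left(s^{2} + 1\right) \left(4 s^{4} + 12 s^{2} + 3\right)}

A candidate passes only if d/ds[G] lands on the given G'(s) exactly.
A general antiderivative is - s^{5} - 5 s^{4} + \frac{5 \left(\frac{1}{3} - 5 s\right)}{4 \left(2 s^{2} + 2\right) \left(\frac{2 s^{4}}{3} + 2 s^{2} + \frac{1}{2}\right)} + C.
The condition gives C = - \frac{113}{38} - (- \frac{66}{19}) = \frac{1}{2}.
So G(s) = - \frac{16 s^{11} + 80 s^{10} + 64 s^{9} + 320 s^{8} + 60 s^{7} + 292 s^{6} + 12 s^{5} + 28 s^{4} - 30 s^{2} + 75 s - 11}{4 \left(s^{2} + 1\right) \left(4 s^{4} + 12 s^{2} + 3\right)}.
Check: d/ds[- \frac{16 s^{11} + 80 s^{10} + 64 s^{9} + 320 s^{8} + 60 s^{7} + 292 s^{6} + 12 s^{5} + 28 s^{4} - 30 s^{2} + 75 s - 11}{4 \left(s^{2} + 1\right) \left(4 s^{4} + 12 s^{2} + 3\right)}] = \frac{- 320 s^{16} - 1280 s^{15} - 2560 s^{14} - 10240 s^{13} - 7520 s^{12} - 30080 s^{11} - 10080 s^{10} - 40320 s^{9} - 6420 s^{8} - 25680 s^{7} - 300 s^{6} - 7320 s^{5} + 3420 s^{4} - 1040 s^{3} + 1125 s^{2} - 150 s - 225}{64 s^{12} + 512 s^{10} + 1504 s^{8} + 2016 s^{6} + 1284 s^{4} + 360 s^{2} + 36} = G'(s).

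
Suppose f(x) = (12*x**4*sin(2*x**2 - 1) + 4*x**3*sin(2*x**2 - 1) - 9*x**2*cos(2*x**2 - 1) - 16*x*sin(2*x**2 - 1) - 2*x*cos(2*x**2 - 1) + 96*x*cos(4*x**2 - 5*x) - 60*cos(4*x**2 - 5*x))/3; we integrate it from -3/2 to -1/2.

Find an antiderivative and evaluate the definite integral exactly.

Antiderivative: F(x) = -(3*x**3 + x**2 - 4)*cos(2*x**2 - 1)/3 + 4*sin(4*x**2 - 5*x); value = 4*sin(7/2) + 11*cos(1/2)/8 - 4*sin(33/2) - 95*cos(7/2)/24

A first test for any F(x): its x-derivative must equal f(x) identically.
F(x) = -(3*x**3 + x**2 - 4)*cos(2*x**2 - 1)/3 + 4*sin(4*x**2 - 5*x) is an antiderivative of f.
Check: d/dx[-(3*x**3 + x**2 - 4)*cos(2*x**2 - 1)/3 + 4*sin(4*x**2 - 5*x)] = 4*x**4*sin(2*x**2 - 1) + 4*x**3*sin(2*x**2 - 1)/3 - 3*x**2*cos(2*x**2 - 1) - 16*x*sin(2*x**2 - 1)/3 - 2*x*cos(2*x**2 - 1)/3 + 32*x*cos(4*x**2 - 5*x) - 20*cos(4*x**2 - 5*x), which equals f(x).
F(-1/2) = 4*sin(7/2) + 11*cos(1/2)/8; F(-3/2) = 95*cos(7/2)/24 + 4*sin(33/2).
Integral = F(-1/2) - F(-3/2) = 4*sin(7/2) + 11*cos(1/2)/8 - 4*sin(33/2) - 95*cos(7/2)/24.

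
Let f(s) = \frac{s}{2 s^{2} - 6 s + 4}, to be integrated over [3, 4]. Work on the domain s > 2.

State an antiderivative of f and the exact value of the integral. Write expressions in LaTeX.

The denominator factors as 2 \left(s - 2\right) \left(s - 1\right); partial fractions split f into directly integrable pieces: - \frac{1}{2 \left(s - 1\right)} + \frac{1}{s - 2}.
F(s) = - \frac{- 2 \log{\left(s - 2 \right)} + \log{\left(s - 1 \right)}}{2} is an antiderivative of f.
Check: d/ds[- \frac{- 2 \log{\left(s - 2 \right)} + \log{\left(s - 1 \right)}}{2}] = \frac{s}{2 s^{2} - 6 s + 4} = f(s).
F(4) = - \frac{\log{\left(3 \right)}}{2} + \log{\left(2 \right)}; F(3) = - \frac{\log{\left(2 \right)}}{2}.
Integral = F(4) - F(3) = - \frac{\log{\left(3 \right)}}{2} + \frac{3 \log{\left(2 \right)}}{2}.

Antiderivative: F(s) = - \frac{- 2 \log{\left(s - 2 \right)} + \log{\left(s - 1 \right)}}{2}; value = - \frac{\log{\left(3 \right)}}{2} + \frac{3 \log{\left(2 \right)}}{2}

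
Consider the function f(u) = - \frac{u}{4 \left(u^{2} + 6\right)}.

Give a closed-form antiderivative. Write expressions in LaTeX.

f matches the chain-rule pattern g'(h)*h' with inner function h(u) = u^{2} + 6; substituting w = h(u) collapses the integral.
Check: d/du[- \frac{\log{\left(u^{2} + 6 \right)}}{8}] = - \frac{u}{4 u^{2} + 24}, which equals f(u).

An antiderivative is F(u) = - \frac{\log{\left(u^{2} + 6 \right)}}{8}.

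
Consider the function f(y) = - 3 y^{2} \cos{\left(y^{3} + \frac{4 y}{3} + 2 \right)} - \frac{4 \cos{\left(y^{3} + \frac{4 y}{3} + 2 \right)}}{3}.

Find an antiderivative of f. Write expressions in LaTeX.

An antiderivative is F(y) = - \sin{\left(y^{3} + \frac{4 y}{3} + 2 \right)}.

The substitution u = y^{3} + \frac{4 y}{3} + 2 works: f is exactly (dF/du)*(du/dy) for that inner function.
Check: d/dy[- \sin{\left(y^{3} + \frac{4 y}{3} + 2 \right)}] = - 3 y^{2} \cos{\left(y^{3} + \frac{4 y}{3} + 2 \right)} - \frac{4 \cos{\left(y^{3} + \frac{4 y}{3} + 2 \right)}}{3} = f(y).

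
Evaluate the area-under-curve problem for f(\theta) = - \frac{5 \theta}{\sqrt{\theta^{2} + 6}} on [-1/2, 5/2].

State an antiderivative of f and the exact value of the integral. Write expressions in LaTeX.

The substitution u = \theta^{2} + 6 works: f is exactly (dF/du)*(du/d\theta) for that inner function.
F(\theta) = - 5 \sqrt{\theta^{2} + 6} is an antiderivative of f.
Check: d/d\theta[- 5 \sqrt{\theta^{2} + 6}] = - \frac{5 \theta}{\sqrt{\theta^{2} + 6}} = f(\theta).
F(5/2) = - \frac{35}{2}; F(-1/2) = - \frac{25}{2}.
Integral = F(5/2) - F(-1/2) = -5.

Antiderivative: F(\theta) = - 5 \sqrt{\theta^{2} + 6}; value = -5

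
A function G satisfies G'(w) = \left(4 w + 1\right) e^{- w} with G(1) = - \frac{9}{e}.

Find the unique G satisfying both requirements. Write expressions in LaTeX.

G(w) = \left(- 4 w - 5\right) e^{- w}

G'(w) has the shape u'v + uv' for u = - 4 w - 5 and v = e^{- w} — it is the derivative of the product u*v.
A general antiderivative is \left(- 4 w - 5\right) e^{- w} + C.
The condition gives C = - \frac{9}{e} - (- \frac{9}{e}) = 0.
So G(w) = \left(- 4 w - 5\right) e^{- w}.
Check: d/dw[\left(- 4 w - 5\right) e^{- w}] = \left(4 w + 1\right) e^{- w} = G'(w).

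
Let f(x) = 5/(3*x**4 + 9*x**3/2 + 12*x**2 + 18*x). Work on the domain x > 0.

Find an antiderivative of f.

The denominator factors as 3*x*(2*x + 3)*(x**2 + 4); partial fractions split f into directly integrable pieces: -(3*x + 8)/(30*(x**2 + 4)) - 16/(45*(2*x + 3)) + 5/(18*x).
Check: d/dx[5*log(x)/18 - 8*log(x + 3/2)/45 - log(x**2 + 4)/20 - 2*atan(x/2)/15] = 10/(6*x**4 + 9*x**3 + 24*x**2 + 36*x), which equals f(x).

An antiderivative is F(x) = 5*log(x)/18 - 8*log(x + 3/2)/45 - log(x**2 + 4)/20 - 2*atan(x/2)/15.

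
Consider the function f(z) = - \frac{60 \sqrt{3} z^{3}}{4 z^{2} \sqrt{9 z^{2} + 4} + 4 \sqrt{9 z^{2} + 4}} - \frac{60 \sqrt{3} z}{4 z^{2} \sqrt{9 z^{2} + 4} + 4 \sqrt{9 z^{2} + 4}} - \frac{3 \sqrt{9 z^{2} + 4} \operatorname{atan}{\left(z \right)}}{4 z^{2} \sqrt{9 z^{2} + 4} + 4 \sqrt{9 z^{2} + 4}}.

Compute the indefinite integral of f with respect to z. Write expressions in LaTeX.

F(z) = \frac{\sqrt{3} \left(- 40 \sqrt{9 z^{2} + 4} - 3 \sqrt{3} \operatorname{atan}^{2}{\left(z \right)}\right)}{24} + C

The integrand splits into summands that can be handled one at a time.
Check: d/dz[\frac{\sqrt{3} \left(- 40 \sqrt{9 z^{2} + 4} - 3 \sqrt{3} \operatorname{atan}^{2}{\left(z \right)}\right)}{24}] = \frac{- 60 \sqrt{3} z^{3} - 60 \sqrt{3} z - 3 \sqrt{9 z^{2} + 4} \operatorname{atan}{\left(z \right)}}{4 z^{2} \sqrt{9 z^{2} + 4} + 4 \sqrt{9 z^{2} + 4}}, which equals f(z).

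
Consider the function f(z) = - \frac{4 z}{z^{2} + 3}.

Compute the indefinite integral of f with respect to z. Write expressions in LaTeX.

F(z) = - 2 \log{\left(\frac{z^{2}}{2} + \frac{3}{2} \right)} + C

The substitution u = \frac{z^{2}}{2} + \frac{3}{2} works: f is exactly (dF/du)*(du/dz) for that inner function.
Check: d/dz[- 2 \log{\left(\frac{z^{2}}{2} + \frac{3}{2} \right)}] = - \frac{4 z}{z^{2} + 3} = f(z).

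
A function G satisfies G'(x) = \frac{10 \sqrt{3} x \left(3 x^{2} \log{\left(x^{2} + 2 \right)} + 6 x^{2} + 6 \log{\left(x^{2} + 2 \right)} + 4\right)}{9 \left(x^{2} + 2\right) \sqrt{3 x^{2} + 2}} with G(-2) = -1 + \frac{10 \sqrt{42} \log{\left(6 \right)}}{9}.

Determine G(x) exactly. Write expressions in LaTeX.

G'(x) has the shape u'v + uv' for u = \frac{10 \sqrt{x^{2} + \frac{2}{3}}}{3} and v = \log{\left(x^{2} + 2 \right)} — it is the derivative of the product u*v.
A general antiderivative is \frac{10 \sqrt{x^{2} + \frac{2}{3}} \log{\left(x^{2} + 2 \right)}}{3} + C.
The condition gives C = -1 + \frac{10 \sqrt{42} \log{\left(6 \right)}}{9} - (\frac{10 \sqrt{42} \log{\left(6 \right)}}{9}) = -1.
So G(x) = \frac{\sqrt{3} \left(10 \sqrt{3 x^{2} + 2} \log{\left(x^{2} + 2 \right)} - 3 \sqrt{3}\right)}{9}.
Check: d/dx[\frac{\sqrt{3} \left(10 \sqrt{3 x^{2} + 2} \log{\left(x^{2} + 2 \right)} - 3 \sqrt{3}\right)}{9}] = \frac{30 \sqrt{3} x^{3} \log{\left(x^{2} + 2 \right)} + 60 \sqrt{3} x^{3} + 60 \sqrt{3} x \log{\left(x^{2} + 2 \right)} + 40 \sqrt{3} x}{9 x^{2} \sqrt{3 x^{2} + 2} + 18 \sqrt{3 x^{2} + 2}}, which equals G'(x).

G(x) = \frac{\sqrt{3} \left(10 \sqrt{3 x^{2} + 2} \log{\left(x^{2} + 2 \right)} - 3 \sqrt{3}\right)}{9}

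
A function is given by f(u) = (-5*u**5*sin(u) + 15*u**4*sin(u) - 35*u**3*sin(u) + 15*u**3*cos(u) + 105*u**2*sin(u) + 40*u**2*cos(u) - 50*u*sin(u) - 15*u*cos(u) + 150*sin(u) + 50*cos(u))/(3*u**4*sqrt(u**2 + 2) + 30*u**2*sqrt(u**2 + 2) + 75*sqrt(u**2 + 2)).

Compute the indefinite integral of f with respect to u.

Recover f(u) by differentiating a candidate F(u); any mismatch rules it out.
Check: d/du[(5*u*sqrt(u**2 + 2)*cos(u) - 15*sqrt(u**2 + 2)*cos(u))/(3*u**2 + 15)] = (-5*u**5*sin(u) + 15*u**4*sin(u) - 35*u**3*sin(u) + 15*u**3*cos(u) + 105*u**2*sin(u) + 40*u**2*cos(u) - 50*u*sin(u) - 15*u*cos(u) + 150*sin(u) + 50*cos(u))/(3*u**4*sqrt(u**2 + 2) + 30*u**2*sqrt(u**2 + 2) + 75*sqrt(u**2 + 2)) = f(u).

F(u) = (5*u*sqrt(u**2 + 2)*cos(u) - 15*sqrt(u**2 + 2)*cos(u))/(3*u**2 + 15) + C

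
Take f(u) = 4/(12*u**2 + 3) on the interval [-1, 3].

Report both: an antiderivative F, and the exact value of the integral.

Whatever form F(u) takes, F'(u) = f(u) is non-negotiable.
F(u) = 2*atan(2*u)/3 is an antiderivative of f.
Check: d/du[2*atan(2*u)/3] = 4/(12*u**2 + 3) = f(u).
F(3) = 2*atan(6)/3; F(-1) = -2*atan(2)/3.
Integral = F(3) - F(-1) = 2*atan(2)/3 + 2*atan(6)/3.

Antiderivative: F(u) = 2*atan(2*u)/3; value = 2*atan(2)/3 + 2*atan(6)/3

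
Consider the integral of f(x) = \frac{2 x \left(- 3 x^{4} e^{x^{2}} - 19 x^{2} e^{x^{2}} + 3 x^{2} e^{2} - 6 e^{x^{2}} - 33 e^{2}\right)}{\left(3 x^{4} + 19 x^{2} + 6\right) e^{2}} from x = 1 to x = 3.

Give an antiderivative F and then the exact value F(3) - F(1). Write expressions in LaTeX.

Any candidate F(x) must reproduce f(x) exactly when differentiated.
F(x) = - \frac{e^{x^{2}}}{e^{2}} + 3 \log{\left(\frac{x^{2}}{2} + 3 \right)} - 2 \log{\left(2 x^{2} + \frac{2}{3} \right)} is an antiderivative of f.
Check: d/dx[- \frac{e^{x^{2}}}{e^{2}} + 3 \log{\left(\frac{x^{2}}{2} + 3 \right)} - 2 \log{\left(2 x^{2} + \frac{2}{3} \right)}] = \frac{- 6 x^{5} e^{x^{2}} - 38 x^{3} e^{x^{2}} + 6 x^{3} e^{2} - 12 x e^{x^{2}} - 66 x e^{2}}{3 x^{4} e^{2} + 19 x^{2} e^{2} + 6 e^{2}}, which equals f(x).
F(3) = - e^{7} - 2 \log{\left(\frac{56}{3} \right)} + 3 \log{\left(\frac{15}{2} \right)}; F(1) = - 2 \log{\left(\frac{8}{3} \right)} - e^{-1} + 3 \log{\left(\frac{7}{2} \right)}.
Integral = F(3) - F(1) = - e^{7} - 2 \log{\left(\frac{56}{3} \right)} - 3 \log{\left(\frac{7}{2} \right)} + e^{-1} + 2 \log{\left(\frac{8}{3} \right)} + 3 \log{\left(\frac{15}{2} \right)}.

Antiderivative: F(x) = - \frac{e^{x^{2}}}{e^{2}} + 3 \log{\left(\frac{x^{2}}{2} + 3 \right)} - 2 \log{\left(2 x^{2} + \frac{2}{3} \right)}; value = - e^{7} - 2 \log{\left(\frac{56}{3} \right)} - 3 \log{\left(\frac{7}{2} \right)} + e^{-1} + 2 \log{\left(\frac{8}{3} \right)} + 3 \log{\left(\frac{15}{2} \right)}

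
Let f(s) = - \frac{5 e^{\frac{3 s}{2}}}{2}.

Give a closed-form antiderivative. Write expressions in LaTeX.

A candidate is checked by its d/ds: the result must match f(s).
Check: d/ds[- \frac{5 e^{\frac{3 s}{2}}}{3}] = - \frac{5 e^{\frac{3 s}{2}}}{2} = f(s).

An antiderivative is F(s) = - \frac{5 e^{\frac{3 s}{2}}}{3}.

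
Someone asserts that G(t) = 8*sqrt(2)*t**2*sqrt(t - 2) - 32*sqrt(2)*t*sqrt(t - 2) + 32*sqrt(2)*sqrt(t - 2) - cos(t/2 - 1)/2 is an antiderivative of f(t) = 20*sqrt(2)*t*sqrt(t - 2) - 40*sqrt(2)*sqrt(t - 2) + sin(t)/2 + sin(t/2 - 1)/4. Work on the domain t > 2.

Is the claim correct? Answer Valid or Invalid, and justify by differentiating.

Invalid: d/dt[G] - f = -sin(t)/2, which is not 0.

d/dt[G] = (80*sqrt(2)*t**2 - 320*sqrt(2)*t + sqrt(t - 2)*sin(t/2 - 1) + 320*sqrt(2))/(4*sqrt(t - 2))
d/dt[G] - f(t) = -sin(t)/2 != 0.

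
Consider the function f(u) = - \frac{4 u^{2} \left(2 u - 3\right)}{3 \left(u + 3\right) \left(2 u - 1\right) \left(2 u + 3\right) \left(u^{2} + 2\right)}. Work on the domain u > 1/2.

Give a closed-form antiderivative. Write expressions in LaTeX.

The denominator factors as 3 \left(u + 3\right) \left(2 u - 1\right) \left(2 u + 3\right) \left(u^{2} + 2\right); partial fractions split f into directly integrable pieces: - \frac{8 \left(79 u - 127\right)}{5049 \left(u^{2} + 2\right)} - \frac{12}{17 \left(2 u + 3\right)} + \frac{4}{189 \left(2 u - 1\right)} + \frac{36}{77 \left(u + 3\right)}.
Check: d/du[\frac{2 \log{\left(u - \frac{1}{2} \right)}}{189} - \frac{6 \log{\left(u + \frac{3}{2} \right)}}{17} + \frac{36 \log{\left(u + 3 \right)}}{77} - \frac{316 \log{\left(u^{2} + 2 \right)}}{5049} + \frac{508 \sqrt{2} \operatorname{atan}{\left(\frac{\sqrt{2} u}{2} \right)}}{5049}] = \frac{- 8 u^{3} + 12 u^{2}}{12 u^{5} + 48 u^{4} + 51 u^{3} + 69 u^{2} + 54 u - 54}, which equals f(u).

An antiderivative is F(u) = \frac{2 \log{\left(u - \frac{1}{2} \right)}}{189} - \frac{6 \log{\left(u + \frac{3}{2} \right)}}{17} + \frac{36 \log{\left(u + 3 \right)}}{77} - \frac{316 \log{\left(u^{2} + 2 \right)}}{5049} + \frac{508 \sqrt{2} \operatorname{atan}{\left(\frac{\sqrt{2} u}{2} \right)}}{5049}.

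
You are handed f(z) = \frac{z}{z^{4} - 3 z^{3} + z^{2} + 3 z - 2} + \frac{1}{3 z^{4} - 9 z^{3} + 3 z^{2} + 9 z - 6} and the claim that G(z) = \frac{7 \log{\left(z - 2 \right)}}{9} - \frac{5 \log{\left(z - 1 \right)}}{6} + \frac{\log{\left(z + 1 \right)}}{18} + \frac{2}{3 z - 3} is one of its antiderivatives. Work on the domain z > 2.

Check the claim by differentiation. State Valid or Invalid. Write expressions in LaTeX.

d/dz[G] = \frac{3 z + 1}{3 z^{4} - 9 z^{3} + 3 z^{2} + 9 z - 6}
This equals f(z) exactly, so the claim holds.

Valid - differentiating G returns exactly f.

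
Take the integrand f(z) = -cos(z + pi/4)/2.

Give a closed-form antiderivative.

Since d/dz undoes antidifferentiation here, F'(z) = f(z) is required of F(z).
Check: d/dz[-sin(z + pi/4)/2] = -cos(z + pi/4)/2 = f(z).

An antiderivative is F(z) = -sin(z + pi/4)/2.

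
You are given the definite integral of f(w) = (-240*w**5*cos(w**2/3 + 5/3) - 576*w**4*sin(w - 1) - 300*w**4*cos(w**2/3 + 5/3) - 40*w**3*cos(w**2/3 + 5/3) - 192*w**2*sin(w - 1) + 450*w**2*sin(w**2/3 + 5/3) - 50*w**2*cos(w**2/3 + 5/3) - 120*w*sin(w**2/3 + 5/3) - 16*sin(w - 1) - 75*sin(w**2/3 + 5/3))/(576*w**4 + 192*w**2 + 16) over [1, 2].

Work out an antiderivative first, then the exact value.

An antiderivative F(w) passes only if d/dw[F] lands on f(w) exactly.
F(w) = (15*w*(-4*w - 5)*sin(w**2/3 + 5/3) + 16*(6*w**2 + 1)*cos(w - 1))/(16*(6*w**2 + 1)) is an antiderivative of f.
Check: d/dw[(15*w*(-4*w - 5)*sin(w**2/3 + 5/3) + 16*(6*w**2 + 1)*cos(w - 1))/(16*(6*w**2 + 1))] = (-240*w**5*cos(w**2/3 + 5/3) - 576*w**4*sin(w - 1) - 300*w**4*cos(w**2/3 + 5/3) - 40*w**3*cos(w**2/3 + 5/3) - 192*w**2*sin(w - 1) + 450*w**2*sin(w**2/3 + 5/3) - 50*w**2*cos(w**2/3 + 5/3) - 120*w*sin(w**2/3 + 5/3) - 16*sin(w - 1) - 75*sin(w**2/3 + 5/3))/(576*w**4 + 192*w**2 + 16) = f(w).
F(2) = -39*sin(3)/40 + cos(1); F(1) = 1 - 135*sin(2)/112.
Integral = F(2) - F(1) = -1 - 39*sin(3)/40 + cos(1) + 135*sin(2)/112.

Antiderivative: F(w) = (15*w*(-4*w - 5)*sin(w**2/3 + 5/3) + 16*(6*w**2 + 1)*cos(w - 1))/(16*(6*w**2 + 1)); value = -1 - 39*sin(3)/40 + cos(1) + 135*sin(2)/112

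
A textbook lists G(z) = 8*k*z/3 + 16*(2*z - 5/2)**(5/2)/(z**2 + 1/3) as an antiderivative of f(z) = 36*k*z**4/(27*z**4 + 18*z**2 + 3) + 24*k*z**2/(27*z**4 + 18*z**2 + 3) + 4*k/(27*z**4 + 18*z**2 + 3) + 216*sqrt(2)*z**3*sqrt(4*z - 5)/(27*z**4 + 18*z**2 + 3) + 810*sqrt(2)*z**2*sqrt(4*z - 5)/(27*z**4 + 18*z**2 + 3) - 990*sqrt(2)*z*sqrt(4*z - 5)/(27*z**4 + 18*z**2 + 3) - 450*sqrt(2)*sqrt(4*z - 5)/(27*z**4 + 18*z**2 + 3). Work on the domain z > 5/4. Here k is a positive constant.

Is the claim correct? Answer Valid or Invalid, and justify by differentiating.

Invalid: d/dz[G] - f = (36*k*z**4 + 24*k*z**2 + 4*k + 216*sqrt(2)*z**3*sqrt(4*z - 5) + 810*sqrt(2)*z**2*sqrt(4*z - 5) - 990*sqrt(2)*z*sqrt(4*z - 5) - 450*sqrt(2)*sqrt(4*z - 5))/(27*z**4 + 18*z**2 + 3), which is not 0.

d/dz[G] = (72*k*z**4 + 48*k*z**2 + 8*k + 432*sqrt(2)*z**3*sqrt(4*z - 5) + 1620*sqrt(2)*z**2*sqrt(4*z - 5) - 1980*sqrt(2)*z*sqrt(4*z - 5) - 900*sqrt(2)*sqrt(4*z - 5))/(27*z**4 + 18*z**2 + 3)
d/dz[G] - f(z) = (36*k*z**4 + 24*k*z**2 + 4*k + 216*sqrt(2)*z**3*sqrt(4*z - 5) + 810*sqrt(2)*z**2*sqrt(4*z - 5) - 990*sqrt(2)*z*sqrt(4*z - 5) - 450*sqrt(2)*sqrt(4*z - 5))/(27*z**4 + 18*z**2 + 3) != 0.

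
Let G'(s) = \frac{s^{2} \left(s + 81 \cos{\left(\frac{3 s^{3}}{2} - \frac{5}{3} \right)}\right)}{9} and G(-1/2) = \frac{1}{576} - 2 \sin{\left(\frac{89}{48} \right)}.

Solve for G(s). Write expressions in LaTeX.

A first test for any G(s): its s-derivative must equal the given G'(s).
A general antiderivative is \frac{s^{4}}{36} + 2 \sin{\left(\frac{3 s^{3}}{2} - \frac{5}{3} \right)} + C.
The condition gives C = \frac{1}{576} - 2 \sin{\left(\frac{89}{48} \right)} - (\frac{1}{576} - 2 \sin{\left(\frac{89}{48} \right)}) = 0.
So G(s) = \frac{s^{4}}{36} + 2 \sin{\left(\frac{3 s^{3}}{2} - \frac{5}{3} \right)}.
Check: d/ds[\frac{s^{4}}{36} + 2 \sin{\left(\frac{3 s^{3}}{2} - \frac{5}{3} \right)}] = \frac{s^{3}}{9} + 9 s^{2} \cos{\left(\frac{3 s^{3}}{2} - \frac{5}{3} \right)}, which equals G'(s).

G(s) = \frac{s^{4}}{36} + 2 \sin{\left(\frac{3 s^{3}}{2} - \frac{5}{3} \right)}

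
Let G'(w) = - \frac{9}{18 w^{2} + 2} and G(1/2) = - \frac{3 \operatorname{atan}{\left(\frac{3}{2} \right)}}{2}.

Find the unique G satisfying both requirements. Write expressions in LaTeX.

Since d/dw undoes antidifferentiation here, G(w) must give back the stated G'(w).
A general antiderivative is - \frac{3 \operatorname{atan}{\left(3 w \right)}}{2} + C.
The condition gives C = - \frac{3 \operatorname{atan}{\left(\frac{3}{2} \right)}}{2} - (- \frac{3 \operatorname{atan}{\left(\frac{3}{2} \right)}}{2}) = 0.
So G(w) = - \frac{3 \operatorname{atan}{\left(3 w \right)}}{2}.
Check: d/dw[- \frac{3 \operatorname{atan}{\left(3 w \right)}}{2}] = - \frac{9}{18 w^{2} + 2} = G'(w).

G(w) = - \frac{3 \operatorname{atan}{\left(3 w \right)}}{2}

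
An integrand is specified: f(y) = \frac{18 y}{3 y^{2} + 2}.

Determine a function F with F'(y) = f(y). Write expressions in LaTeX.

An antiderivative is F(y) = 3 \log{\left(3 y^{2} + 2 \right)}.

f matches the chain-rule pattern g'(h)*h' with inner function h(y) = 3 y^{2} + 2; substituting u = h(y) collapses the integral.
Check: d/dy[3 \log{\left(3 y^{2} + 2 \right)}] = \frac{18 y}{3 y^{2} + 2} = f(y).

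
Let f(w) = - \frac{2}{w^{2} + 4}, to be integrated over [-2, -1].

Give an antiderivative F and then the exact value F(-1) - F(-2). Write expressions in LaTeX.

Antiderivative: F(w) = - \operatorname{atan}{\left(\frac{w}{2} \right)}; value = - \frac{\pi}{4} + \operatorname{atan}{\left(\frac{1}{2} \right)}

Since d/dw undoes antidifferentiation here, F'(w) = f(w) is required of F(w).
F(w) = - \operatorname{atan}{\left(\frac{w}{2} \right)} is an antiderivative of f.
Check: d/dw[- \operatorname{atan}{\left(\frac{w}{2} \right)}] = - \frac{2}{w^{2} + 4} = f(w).
F(-1) = \operatorname{atan}{\left(\frac{1}{2} \right)}; F(-2) = \frac{\pi}{4}.
Integral = F(-1) - F(-2) = - \frac{\pi}{4} + \operatorname{atan}{\left(\frac{1}{2} \right)}.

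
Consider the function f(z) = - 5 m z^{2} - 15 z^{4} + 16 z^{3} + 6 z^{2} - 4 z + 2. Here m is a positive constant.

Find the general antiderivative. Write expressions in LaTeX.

The integrand splits into summands that can be handled one at a time.
Check: d/dz[- \frac{5 m z^{3}}{3} - 3 z^{5} + 4 z^{4} + 2 z^{3} - 2 z^{2} + 2 z] = - 5 m z^{2} - 15 z^{4} + 16 z^{3} + 6 z^{2} - 4 z + 2 = f(z).

F(z) = - \frac{5 m z^{3}}{3} - 3 z^{5} + 4 z^{4} + 2 z^{3} - 2 z^{2} + 2 z + C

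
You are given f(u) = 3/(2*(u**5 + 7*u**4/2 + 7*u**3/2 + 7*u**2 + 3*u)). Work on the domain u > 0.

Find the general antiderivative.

F(u) = log(u)/2 - 8*log(u + 1/2)/15 + log(u + 3)/55 + log(u**2 + 2)/132 - 7*sqrt(2)*atan(sqrt(2)*u/2)/66 + C

The denominator factors as u*(u + 3)*(2*u + 1)*(u**2 + 2); partial fractions split f into directly integrable pieces: (u - 14)/(66*(u**2 + 2)) - 16/(15*(2*u + 1)) + 1/(55*(u + 3)) + 1/(2*u).
Check: d/du[log(u)/2 - 8*log(u + 1/2)/15 + log(u + 3)/55 + log(u**2 + 2)/132 - 7*sqrt(2)*atan(sqrt(2)*u/2)/66] = 3/(2*u**5 + 7*u**4 + 7*u**3 + 14*u**2 + 6*u), which equals f(u).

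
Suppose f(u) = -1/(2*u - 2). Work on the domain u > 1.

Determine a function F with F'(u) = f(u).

Since d/du undoes antidifferentiation here, F'(u) = f(u) is required of F(u).
Check: d/du[-log(4*u - 4)/2] = -1/(2*u - 2) = f(u).

An antiderivative is F(u) = -log(4*u - 4)/2.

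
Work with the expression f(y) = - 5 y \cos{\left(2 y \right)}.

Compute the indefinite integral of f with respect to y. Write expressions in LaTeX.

Differentiate the proposed F(y) back; it has to land on f(y) exactly.
Check: d/dy[- \frac{5 y \sin{\left(2 y \right)}}{2} - \frac{5 \cos{\left(2 y \right)}}{4}] = - 5 y \cos{\left(2 y \right)} = f(y).

F(y) = - \frac{5 y \sin{\left(2 y \right)}}{2} - \frac{5 \cos{\left(2 y \right)}}{4} + C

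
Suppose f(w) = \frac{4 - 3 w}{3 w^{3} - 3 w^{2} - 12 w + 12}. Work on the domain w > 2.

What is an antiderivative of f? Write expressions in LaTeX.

The denominator factors as 3 \left(w - 2\right) \left(w - 1\right) \left(w + 2\right); partial fractions split f into directly integrable pieces: \frac{5}{18 \left(w + 2\right)} - \frac{1}{9 \left(w - 1\right)} - \frac{1}{6 \left(w - 2\right)}.
Check: d/dw[\frac{- 3 \log{\left(w - 2 \right)} - 2 \log{\left(w - 1 \right)} + 5 \log{\left(w + 2 \right)}}{18}] = \frac{4 - 3 w}{3 w^{3} - 3 w^{2} - 12 w + 12} = f(w).

An antiderivative is F(w) = \frac{- 3 \log{\left(w - 2 \right)} - 2 \log{\left(w - 1 \right)} + 5 \log{\left(w + 2 \right)}}{18}.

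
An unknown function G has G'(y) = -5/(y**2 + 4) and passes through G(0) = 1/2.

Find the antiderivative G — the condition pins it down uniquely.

Check a candidate G(y) by differentiating: d/dy[G] must match the given G'(y).
A general antiderivative is -5*atan(y/2)/2 + C.
The condition gives C = 1/2 - (0) = 1/2.
So G(y) = 1/2 - 5*atan(y/2)/2.
Check: d/dy[1/2 - 5*atan(y/2)/2] = -5/(y**2 + 4) = G'(y).

G(y) = 1/2 - 5*atan(y/2)/2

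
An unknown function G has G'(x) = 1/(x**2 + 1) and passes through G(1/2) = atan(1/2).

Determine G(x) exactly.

G(x) = atan(x)

Recover the given G'(x) by differentiating a candidate G(x); any mismatch rules it out.
A general antiderivative is atan(x) + C.
The condition gives C = atan(1/2) - (atan(1/2)) = 0.
So G(x) = atan(x).
Check: d/dx[atan(x)] = 1/(x**2 + 1) = G'(x).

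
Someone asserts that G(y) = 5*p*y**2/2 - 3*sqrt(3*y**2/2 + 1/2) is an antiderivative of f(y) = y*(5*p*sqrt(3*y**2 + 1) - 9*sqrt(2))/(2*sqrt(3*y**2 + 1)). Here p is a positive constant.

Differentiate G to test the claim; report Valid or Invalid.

Invalid: d/dy[G] - f = 5*p*y/2, which is not 0.

d/dy[G] = (10*p*y*sqrt(3*y**2 + 1) - 9*sqrt(2)*y)/(2*sqrt(3*y**2 + 1))
d/dy[G] - f(y) = 5*p*y/2 != 0.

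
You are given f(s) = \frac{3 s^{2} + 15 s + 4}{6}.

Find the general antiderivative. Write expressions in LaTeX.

F(s) = \frac{s^{3}}{6} + \frac{5 s^{2}}{4} + \frac{2 s}{3} + C

Whatever form F(s) takes, F'(s) = f(s) is non-negotiable.
Check: d/ds[\frac{s^{3}}{6} + \frac{5 s^{2}}{4} + \frac{2 s}{3}] = \frac{s^{2}}{2} + \frac{5 s}{2} + \frac{2}{3}, which equals f(s).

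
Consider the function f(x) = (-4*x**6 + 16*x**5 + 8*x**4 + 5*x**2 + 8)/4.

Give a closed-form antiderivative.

Whatever form F(x) takes, F'(x) = f(x) is non-negotiable.
Check: d/dx[-x*(60*x**6 - 280*x**5 - 168*x**4 - 175*x**2 - 840)/420] = -x**6 + 4*x**5 + 2*x**4 + 5*x**2/4 + 2, which equals f(x).

An antiderivative is F(x) = -x*(60*x**6 - 280*x**5 - 168*x**4 - 175*x**2 - 840)/420.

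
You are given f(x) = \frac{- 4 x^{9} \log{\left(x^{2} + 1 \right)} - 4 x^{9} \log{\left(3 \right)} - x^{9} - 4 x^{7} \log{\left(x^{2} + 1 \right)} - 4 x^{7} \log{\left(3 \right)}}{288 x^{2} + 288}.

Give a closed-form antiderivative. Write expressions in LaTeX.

An antiderivative is F(x) = - \frac{x^{8} \log{\left(3 x^{2} + 3 \right)}}{576}.

f has the shape u'v + uv' for u = - \frac{x^{8}}{576} and v = \log{\left(3 x^{2} + 3 \right)} — it is the derivative of the product u*v.
Check: d/dx[- \frac{x^{8} \log{\left(3 x^{2} + 3 \right)}}{576}] = \frac{- 4 x^{9} \log{\left(x^{2} + 1 \right)} - 4 x^{9} \log{\left(3 \right)} - x^{9} - 4 x^{7} \log{\left(x^{2} + 1 \right)} - 4 x^{7} \log{\left(3 \right)}}{288 x^{2} + 288} = f(x).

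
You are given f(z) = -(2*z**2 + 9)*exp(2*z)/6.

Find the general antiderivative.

Recognize the product-rule pattern: f = u'v + uv' with u = -z**2/6 + z/6 - 5/6, v = exp(2*z), so integration by parts undoes it.
Check: d/dz[-(z**2 - z + 5)*exp(2*z)/6] = -z**2*exp(2*z)/3 - 3*exp(2*z)/2, which equals f(z).

F(z) = -(z**2 - z + 5)*exp(2*z)/6 + C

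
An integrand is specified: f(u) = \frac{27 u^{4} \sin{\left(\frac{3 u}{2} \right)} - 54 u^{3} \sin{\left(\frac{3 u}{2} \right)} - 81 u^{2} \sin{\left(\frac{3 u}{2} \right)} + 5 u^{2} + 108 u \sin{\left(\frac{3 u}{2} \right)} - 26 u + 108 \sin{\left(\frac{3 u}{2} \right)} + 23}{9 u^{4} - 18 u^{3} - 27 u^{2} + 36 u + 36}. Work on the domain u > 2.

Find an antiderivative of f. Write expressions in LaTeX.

A candidate is checked by its d/du: the result must match f(u).
Check: d/du[\frac{- 5 u - 18 \left(u - 2\right) \left(u + 1\right) \cos{\left(\frac{3 u}{2} \right)} + 13}{9 \left(u - 2\right) \left(u + 1\right)}] = \frac{27 u^{4} \sin{\left(\frac{3 u}{2} \right)} - 54 u^{3} \sin{\left(\frac{3 u}{2} \right)} - 81 u^{2} \sin{\left(\frac{3 u}{2} \right)} + 5 u^{2} + 108 u \sin{\left(\frac{3 u}{2} \right)} - 26 u + 108 \sin{\left(\frac{3 u}{2} \right)} + 23}{9 u^{4} - 18 u^{3} - 27 u^{2} + 36 u + 36} = f(u).

An antiderivative is F(u) = \frac{- 5 u - 18 \left(u - 2\right) \left(u + 1\right) \cos{\left(\frac{3 u}{2} \right)} + 13}{9 \left(u - 2\right) \left(u + 1\right)}.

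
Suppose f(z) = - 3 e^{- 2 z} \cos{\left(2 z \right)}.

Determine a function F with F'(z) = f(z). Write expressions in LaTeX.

An antiderivative is F(z) = - \frac{3 e^{- 2 z} \sin{\left(2 z \right)}}{4} + \frac{3 e^{- 2 z} \cos{\left(2 z \right)}}{4}.

Check any antiderivative F(z) by computing F'(z) and comparing it with f(z).
Check: d/dz[- \frac{3 e^{- 2 z} \sin{\left(2 z \right)}}{4} + \frac{3 e^{- 2 z} \cos{\left(2 z \right)}}{4}] = - 3 e^{- 2 z} \cos{\left(2 z \right)} = f(z).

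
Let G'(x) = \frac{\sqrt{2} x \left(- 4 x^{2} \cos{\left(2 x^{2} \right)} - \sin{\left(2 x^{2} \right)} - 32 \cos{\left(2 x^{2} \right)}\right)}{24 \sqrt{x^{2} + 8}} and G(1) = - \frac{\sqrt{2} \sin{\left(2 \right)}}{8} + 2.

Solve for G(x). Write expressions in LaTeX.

Recognize the product-rule pattern: G'(x) = u'v + uv' with u = - \frac{\sqrt{\frac{x^{2}}{2} + 4}}{12}, v = \sin{\left(2 x^{2} \right)}, so integration by parts undoes it.
A general antiderivative is - \frac{\sqrt{\frac{x^{2}}{2} + 4} \sin{\left(2 x^{2} \right)}}{12} + C.
The condition gives C = - \frac{\sqrt{2} \sin{\left(2 \right)}}{8} + 2 - (- \frac{\sqrt{2} \sin{\left(2 \right)}}{8}) = 2.
So G(x) = \frac{\sqrt{2} \left(- \sqrt{x^{2} + 8} \sin{\left(2 x^{2} \right)} + 24 \sqrt{2}\right)}{24}.
Check: d/dx[\frac{\sqrt{2} \left(- \sqrt{x^{2} + 8} \sin{\left(2 x^{2} \right)} + 24 \sqrt{2}\right)}{24}] = \frac{- 4 \sqrt{2} x^{3} \cos{\left(2 x^{2} \right)} - \sqrt{2} x \sin{\left(2 x^{2} \right)} - 32 \sqrt{2} x \cos{\left(2 x^{2} \right)}}{24 \sqrt{x^{2} + 8}}, which equals G'(x).

G(x) = \frac{\sqrt{2} \left(- \sqrt{x^{2} + 8} \sin{\left(2 x^{2} \right)} + 24 \sqrt{2}\right)}{24}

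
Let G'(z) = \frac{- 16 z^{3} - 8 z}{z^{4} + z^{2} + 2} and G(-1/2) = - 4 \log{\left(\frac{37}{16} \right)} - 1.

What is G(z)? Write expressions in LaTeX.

The substitution u = z^{4} + z^{2} + 2 works: G'(z) is exactly (dG/du)*(du/dz) for that inner function.
A general antiderivative is - 4 \log{\left(z^{4} + z^{2} + 2 \right)} + C.
The condition gives C = - 4 \log{\left(\frac{37}{16} \right)} - 1 - (- 4 \log{\left(\frac{37}{16} \right)}) = -1.
So G(z) = - 4 \log{\left(z^{4} + z^{2} + 2 \right)} - 1.
Check: d/dz[- 4 \log{\left(z^{4} + z^{2} + 2 \right)} - 1] = \frac{- 16 z^{3} - 8 z}{z^{4} + z^{2} + 2} = G'(z).

G(z) = - 4 \log{\left(z^{4} + z^{2} + 2 \right)} - 1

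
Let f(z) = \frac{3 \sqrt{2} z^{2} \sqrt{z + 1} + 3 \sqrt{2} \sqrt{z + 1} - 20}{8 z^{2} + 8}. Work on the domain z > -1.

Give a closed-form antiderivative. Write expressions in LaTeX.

Any candidate F(z) must reproduce f(z) exactly when differentiated.
Check: d/dz[\frac{\sqrt{2} z \sqrt{z + 1}}{4} + \frac{\sqrt{2} \sqrt{z + 1}}{4} - \frac{5 \operatorname{atan}{\left(z \right)}}{2}] = \frac{3 \sqrt{2} z^{3} + 3 \sqrt{2} z^{2} + 3 \sqrt{2} z - 20 \sqrt{z + 1} + 3 \sqrt{2}}{8 z^{2} \sqrt{z + 1} + 8 \sqrt{z + 1}}, which equals f(z).

An antiderivative is F(z) = \frac{\sqrt{2} z \sqrt{z + 1}}{4} + \frac{\sqrt{2} \sqrt{z + 1}}{4} - \frac{5 \operatorname{atan}{\left(z \right)}}{2}.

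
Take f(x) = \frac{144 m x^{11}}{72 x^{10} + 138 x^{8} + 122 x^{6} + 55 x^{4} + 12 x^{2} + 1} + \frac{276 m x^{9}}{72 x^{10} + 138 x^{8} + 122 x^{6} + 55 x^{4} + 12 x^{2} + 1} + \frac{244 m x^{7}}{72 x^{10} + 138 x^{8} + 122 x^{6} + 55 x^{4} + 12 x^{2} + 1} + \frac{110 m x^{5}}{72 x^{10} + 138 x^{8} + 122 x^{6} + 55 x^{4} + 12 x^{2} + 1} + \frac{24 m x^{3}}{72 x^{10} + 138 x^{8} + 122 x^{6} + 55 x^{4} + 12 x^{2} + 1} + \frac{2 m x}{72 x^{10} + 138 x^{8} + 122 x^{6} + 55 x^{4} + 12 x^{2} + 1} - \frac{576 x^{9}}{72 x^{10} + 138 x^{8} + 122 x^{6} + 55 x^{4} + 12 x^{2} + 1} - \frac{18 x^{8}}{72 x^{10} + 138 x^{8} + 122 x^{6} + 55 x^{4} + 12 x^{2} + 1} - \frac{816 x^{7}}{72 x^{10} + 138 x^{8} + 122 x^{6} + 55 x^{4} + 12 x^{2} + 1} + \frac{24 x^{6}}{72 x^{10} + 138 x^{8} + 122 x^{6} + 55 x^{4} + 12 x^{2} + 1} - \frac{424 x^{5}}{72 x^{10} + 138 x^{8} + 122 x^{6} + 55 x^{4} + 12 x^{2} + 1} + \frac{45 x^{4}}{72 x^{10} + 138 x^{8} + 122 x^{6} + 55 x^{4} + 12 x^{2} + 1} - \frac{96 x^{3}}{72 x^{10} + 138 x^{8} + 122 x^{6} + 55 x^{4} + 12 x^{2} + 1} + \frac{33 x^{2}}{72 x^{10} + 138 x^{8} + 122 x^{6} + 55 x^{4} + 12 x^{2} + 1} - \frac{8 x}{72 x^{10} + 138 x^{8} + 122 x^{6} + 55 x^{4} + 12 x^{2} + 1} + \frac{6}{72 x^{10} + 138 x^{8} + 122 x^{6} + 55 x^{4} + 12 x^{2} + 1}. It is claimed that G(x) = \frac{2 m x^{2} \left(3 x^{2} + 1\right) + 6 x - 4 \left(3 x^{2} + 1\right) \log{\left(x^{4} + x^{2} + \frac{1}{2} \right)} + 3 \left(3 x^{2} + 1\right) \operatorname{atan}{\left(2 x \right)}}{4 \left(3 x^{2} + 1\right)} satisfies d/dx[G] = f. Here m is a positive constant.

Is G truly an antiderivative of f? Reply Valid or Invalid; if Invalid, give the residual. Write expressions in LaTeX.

Invalid: d/dx[G] - f = \frac{- 144 m x^{11} - 276 m x^{9} - 244 m x^{7} - 110 m x^{5} - 24 m x^{3} - 2 m x + 576 x^{9} + 18 x^{8} + 816 x^{7} - 24 x^{6} + 424 x^{5} - 45 x^{4} + 96 x^{3} - 33 x^{2} + 8 x - 6}{144 x^{10} + 276 x^{8} + 244 x^{6} + 110 x^{4} + 24 x^{2} + 2}, which is not 0.

d/dx[G] = \frac{144 m x^{11} + 276 m x^{9} + 244 m x^{7} + 110 m x^{5} + 24 m x^{3} + 2 m x - 576 x^{9} - 18 x^{8} - 816 x^{7} + 24 x^{6} - 424 x^{5} + 45 x^{4} - 96 x^{3} + 33 x^{2} - 8 x + 6}{144 x^{10} + 276 x^{8} + 244 x^{6} + 110 x^{4} + 24 x^{2} + 2}
d/dx[G] - f(x) = \frac{- 144 m x^{11} - 276 m x^{9} - 244 m x^{7} - 110 m x^{5} - 24 m x^{3} - 2 m x + 576 x^{9} + 18 x^{8} + 816 x^{7} - 24 x^{6} + 424 x^{5} - 45 x^{4} + 96 x^{3} - 33 x^{2} + 8 x - 6}{144 x^{10} + 276 x^{8} + 244 x^{6} + 110 x^{4} + 24 x^{2} + 2} != 0.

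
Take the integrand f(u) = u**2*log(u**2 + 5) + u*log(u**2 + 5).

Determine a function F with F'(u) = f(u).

An antiderivative is F(u) = u**3*log(u**2 + 5)/3 - 2*u**3/9 + u**2*log(u**2 + 5)/2 - u**2/2 + 10*u/3 + 5*log(u**2 + 5)/2 - 10*sqrt(5)*atan(sqrt(5)*u/5)/3.

The integrand splits into summands that can be handled one at a time.
Check: d/du[u**3*log(u**2 + 5)/3 - 2*u**3/9 + u**2*log(u**2 + 5)/2 - u**2/2 + 10*u/3 + 5*log(u**2 + 5)/2 - 10*sqrt(5)*atan(sqrt(5)*u/5)/3] = u**2*log(u**2 + 5) + u*log(u**2 + 5) = f(u).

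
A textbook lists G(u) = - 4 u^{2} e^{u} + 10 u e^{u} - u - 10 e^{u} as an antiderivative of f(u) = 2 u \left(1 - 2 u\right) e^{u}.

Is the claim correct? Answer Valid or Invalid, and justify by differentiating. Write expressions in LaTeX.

Invalid: d/du[G] - f = -1, which is not 0.

d/du[G] = - 4 u^{2} e^{u} + 2 u e^{u} - 1
d/du[G] - f(u) = -1 != 0.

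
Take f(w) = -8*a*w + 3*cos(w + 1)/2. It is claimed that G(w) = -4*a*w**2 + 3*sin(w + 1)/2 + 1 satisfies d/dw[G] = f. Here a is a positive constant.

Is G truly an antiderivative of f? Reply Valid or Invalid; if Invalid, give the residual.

d/dw[G] = -8*a*w + 3*cos(w + 1)/2
This equals f(w) exactly, so the claim holds.

Valid: G'(w) = f(w).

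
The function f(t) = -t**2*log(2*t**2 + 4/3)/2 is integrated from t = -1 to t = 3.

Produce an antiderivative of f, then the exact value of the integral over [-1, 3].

Any candidate F(t) must reproduce f(t) exactly when differentiated.
F(t) = -t**3*log(2*t**2 + 4/3)/6 + t**3/9 - 2*t/9 + 2*sqrt(6)*atan(sqrt(6)*t/2)/27 is an antiderivative of f.
Check: d/dt[-t**3*log(2*t**2 + 4/3)/6 + t**3/9 - 2*t/9 + 2*sqrt(6)*atan(sqrt(6)*t/2)/27] = -t**2*log(t**2 + 2/3)/2 - t**2*log(2)/2, which equals f(t).
F(3) = -9*log(58/3)/2 + 2*sqrt(6)*atan(3*sqrt(6)/2)/27 + 7/3; F(-1) = -2*sqrt(6)*atan(sqrt(6)/2)/27 + 1/9 + log(10/3)/6.
Integral = F(3) - F(-1) = -9*log(58/3)/2 - log(10/3)/6 + 2*sqrt(6)*atan(sqrt(6)/2)/27 + 2*sqrt(6)*atan(3*sqrt(6)/2)/27 + 20/9.

Antiderivative: F(t) = -t**3*log(2*t**2 + 4/3)/6 + t**3/9 - 2*t/9 + 2*sqrt(6)*atan(sqrt(6)*t/2)/27; value = -9*log(58/3)/2 - log(10/3)/6 + 2*sqrt(6)*atan(sqrt(6)/2)/27 + 2*sqrt(6)*atan(3*sqrt(6)/2)/27 + 20/9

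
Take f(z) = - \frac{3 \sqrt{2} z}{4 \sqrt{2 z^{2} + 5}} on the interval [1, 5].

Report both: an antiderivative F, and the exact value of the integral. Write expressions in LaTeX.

The substitution u = z^{2} + \frac{5}{2} works: f is exactly (dF/du)*(du/dz) for that inner function.
F(z) = - \frac{3 \sqrt{2} \sqrt{2 z^{2} + 5}}{8} is an antiderivative of f.
Check: d/dz[- \frac{3 \sqrt{2} \sqrt{2 z^{2} + 5}}{8}] = - \frac{3 \sqrt{2} z}{4 \sqrt{2 z^{2} + 5}} = f(z).
F(5) = - \frac{3 \sqrt{110}}{8}; F(1) = - \frac{3 \sqrt{14}}{8}.
Integral = F(5) - F(1) = - \frac{3 \sqrt{110}}{8} + \frac{3 \sqrt{14}}{8}.

Antiderivative: F(z) = - \frac{3 \sqrt{2} \sqrt{2 z^{2} + 5}}{8}; value = - \frac{3 \sqrt{110}}{8} + \frac{3 \sqrt{14}}{8}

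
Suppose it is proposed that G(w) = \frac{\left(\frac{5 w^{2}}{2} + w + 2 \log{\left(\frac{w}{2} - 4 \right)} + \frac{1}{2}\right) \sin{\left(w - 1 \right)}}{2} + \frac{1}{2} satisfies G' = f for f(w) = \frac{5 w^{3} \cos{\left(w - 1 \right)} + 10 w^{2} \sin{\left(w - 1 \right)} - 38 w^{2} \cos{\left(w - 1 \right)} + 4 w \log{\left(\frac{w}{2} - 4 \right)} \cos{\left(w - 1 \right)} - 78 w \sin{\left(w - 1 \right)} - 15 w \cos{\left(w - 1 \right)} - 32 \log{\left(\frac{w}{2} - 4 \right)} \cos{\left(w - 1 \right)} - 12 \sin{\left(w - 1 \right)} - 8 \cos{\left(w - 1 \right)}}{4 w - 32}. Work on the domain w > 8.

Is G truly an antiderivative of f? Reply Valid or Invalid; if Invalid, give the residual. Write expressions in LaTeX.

Valid. The derivative of G reproduces f.

d/dw[G] = \frac{5 w^{3} \cos{\left(w - 1 \right)} + 10 w^{2} \sin{\left(w - 1 \right)} - 38 w^{2} \cos{\left(w - 1 \right)} + 4 w \log{\left(\frac{w}{2} - 4 \right)} \cos{\left(w - 1 \right)} - 78 w \sin{\left(w - 1 \right)} - 15 w \cos{\left(w - 1 \right)} - 32 \log{\left(\frac{w}{2} - 4 \right)} \cos{\left(w - 1 \right)} - 12 \sin{\left(w - 1 \right)} - 8 \cos{\left(w - 1 \right)}}{4 w - 32}
This equals f(w) exactly, so the claim holds.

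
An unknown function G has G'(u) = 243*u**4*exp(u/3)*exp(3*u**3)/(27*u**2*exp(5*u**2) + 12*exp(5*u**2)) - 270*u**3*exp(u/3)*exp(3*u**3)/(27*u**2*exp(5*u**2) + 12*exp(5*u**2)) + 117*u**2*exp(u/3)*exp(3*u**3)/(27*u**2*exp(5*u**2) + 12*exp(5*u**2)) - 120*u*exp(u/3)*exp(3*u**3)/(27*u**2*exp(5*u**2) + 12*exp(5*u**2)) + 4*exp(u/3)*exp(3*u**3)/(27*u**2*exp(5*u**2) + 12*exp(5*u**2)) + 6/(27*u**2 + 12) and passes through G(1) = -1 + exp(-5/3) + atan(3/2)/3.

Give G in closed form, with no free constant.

G(u) = (3*exp(u/3)*exp(-5*u**2)*exp(3*u**3) + atan(3*u/2) - 3)/3

Integrate term by term and add the pieces.
A general antiderivative is exp(3*u**3 - 5*u**2 + u/3) + atan(3*u/2)/3 + C.
The condition gives C = -1 + exp(-5/3) + atan(3/2)/3 - (exp(-5/3) + atan(3/2)/3) = -1.
So G(u) = (3*exp(u/3)*exp(-5*u**2)*exp(3*u**3) + atan(3*u/2) - 3)/3.
Check: d/du[(3*exp(u/3)*exp(-5*u**2)*exp(3*u**3) + atan(3*u/2) - 3)/3] = (243*u**4*exp(u/3)*exp(3*u**3) - 270*u**3*exp(u/3)*exp(3*u**3) + 117*u**2*exp(u/3)*exp(3*u**3) - 120*u*exp(u/3)*exp(3*u**3) + 4*exp(u/3)*exp(3*u**3) + 6*exp(5*u**2))/(27*u**2*exp(5*u**2) + 12*exp(5*u**2)), which equals G'(u).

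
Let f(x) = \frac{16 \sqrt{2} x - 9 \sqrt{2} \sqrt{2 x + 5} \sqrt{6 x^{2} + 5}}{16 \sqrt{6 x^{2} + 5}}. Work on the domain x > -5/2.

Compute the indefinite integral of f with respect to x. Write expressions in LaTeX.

F(x) = \frac{\sqrt{2} \left(- 9 \left(2 x + 5\right)^{\frac{3}{2}} + 8 \sqrt{6 x^{2} + 5}\right)}{48} + C

Since d/dx undoes antidifferentiation here, F'(x) = f(x) is required of F(x).
Check: d/dx[\frac{\sqrt{2} \left(- 9 \left(2 x + 5\right)^{\frac{3}{2}} + 8 \sqrt{6 x^{2} + 5}\right)}{48}] = \frac{16 \sqrt{2} x - 9 \sqrt{2} \sqrt{2 x + 5} \sqrt{6 x^{2} + 5}}{16 \sqrt{6 x^{2} + 5}} = f(x).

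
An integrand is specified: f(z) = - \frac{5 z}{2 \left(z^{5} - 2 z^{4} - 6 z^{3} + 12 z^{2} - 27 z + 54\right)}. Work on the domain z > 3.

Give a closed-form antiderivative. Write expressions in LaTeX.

The denominator factors as 2 \left(z - 3\right) \left(z - 2\right) \left(z + 3\right) \left(z^{2} + 3\right); partial fractions split f into directly integrable pieces: - \frac{5 \left(2 z - 3\right)}{168 \left(z^{2} + 3\right)} + \frac{1}{48 \left(z + 3\right)} + \frac{1}{7 \left(z - 2\right)} - \frac{5}{48 \left(z - 3\right)}.
Check: d/dz[- \frac{5 \log{\left(z - 3 \right)}}{48} + \frac{\log{\left(z - 2 \right)}}{7} + \frac{\log{\left(z + 3 \right)}}{48} - \frac{5 \log{\left(z^{2} + 3 \right)}}{168} + \frac{5 \sqrt{3} \operatorname{atan}{\left(\frac{\sqrt{3} z}{3} \right)}}{168}] = - \frac{5 z}{2 z^{5} - 4 z^{4} - 12 z^{3} + 24 z^{2} - 54 z + 108}, which equals f(z).

An antiderivative is F(z) = - \frac{5 \log{\left(z - 3 \right)}}{48} + \frac{\log{\left(z - 2 \right)}}{7} + \frac{\log{\left(z + 3 \right)}}{48} - \frac{5 \log{\left(z^{2} + 3 \right)}}{168} + \frac{5 \sqrt{3} \operatorname{atan}{\left(\frac{\sqrt{3} z}{3} \right)}}{168}.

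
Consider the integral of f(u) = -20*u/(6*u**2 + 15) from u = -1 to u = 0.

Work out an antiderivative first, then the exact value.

Antiderivative: F(u) = -5*log(u**2 + 5/2)/3; value = -5*log(5/2)/3 + 5*log(7/2)/3

f matches the chain-rule pattern g'(h)*h' with inner function h(u) = u**2 + 5/2; substituting w = h(u) collapses the integral.
F(u) = -5*log(u**2 + 5/2)/3 is an antiderivative of f.
Check: d/du[-5*log(u**2 + 5/2)/3] = -20*u/(6*u**2 + 15) = f(u).
F(0) = -5*log(5/2)/3; F(-1) = -5*log(7/2)/3.
Integral = F(0) - F(-1) = -5*log(5/2)/3 + 5*log(7/2)/3.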